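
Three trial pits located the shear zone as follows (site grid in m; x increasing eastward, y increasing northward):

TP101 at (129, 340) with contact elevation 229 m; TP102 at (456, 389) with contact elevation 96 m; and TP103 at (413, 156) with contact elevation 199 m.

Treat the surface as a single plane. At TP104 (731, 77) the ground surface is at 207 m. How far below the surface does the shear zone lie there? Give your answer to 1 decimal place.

89.5 m

Let the plane be z = a·x + b·y + c.
TP102−TP101: 327a + 49b = −133;  TP103−TP101: 284a − 184b = −30.
Solving gives a = −0.35017, b = −0.37744.
Then c = 229 − a·129 − b·340 = 402.50.
At (731, 77): z_contact = −255.97 − 29.06 + 402.50 = 117.46 m.
Depth below ground = 207 − 117.46 = 89.5 m.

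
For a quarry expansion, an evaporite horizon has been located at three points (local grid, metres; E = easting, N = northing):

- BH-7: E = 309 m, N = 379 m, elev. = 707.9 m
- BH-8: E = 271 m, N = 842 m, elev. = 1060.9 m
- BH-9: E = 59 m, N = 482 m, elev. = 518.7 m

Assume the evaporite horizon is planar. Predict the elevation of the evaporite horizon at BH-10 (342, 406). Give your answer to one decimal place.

Two edge vectors: BH-7→BH-8 = (-38, 463, 353), BH-7→BH-9 = (-250, 103, -189.2).
Normal n = (BH-7→BH-8) × (BH-7→BH-9) = (-123958.6, -95439.6, 111836).
So ∂z/∂E = −n_x/n_z = 1.10840 and ∂z/∂N = −n_y/n_z = 0.85339.
Intercept c from BH-7: 707.9 − 342.49 − 323.43 = 41.97.
At (342, 406): z = 379.1 + 346.5 + 41.97 = 767.5 m.

767.5 m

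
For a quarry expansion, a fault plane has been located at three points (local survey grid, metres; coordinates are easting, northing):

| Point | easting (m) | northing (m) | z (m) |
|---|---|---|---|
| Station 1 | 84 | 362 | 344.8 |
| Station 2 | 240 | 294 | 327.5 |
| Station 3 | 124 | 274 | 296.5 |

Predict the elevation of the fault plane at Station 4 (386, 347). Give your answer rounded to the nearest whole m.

Two edge vectors: Station 1→Station 2 = (156, -68, -17.3), Station 1→Station 3 = (40, -88, -48.3).
Normal n = (Station 1→Station 2) × (Station 1→Station 3) = (1762, 6842.8, -11008).
So ∂z/∂easting = −n_x/n_z = 0.16007 and ∂z/∂northing = −n_y/n_z = 0.62162.
Intercept c from Station 1: 344.8 − 13.45 − 225.03 = 106.33.
At (386, 347): z = 61.8 + 215.7 + 106.33 = 383.8 m.

384 m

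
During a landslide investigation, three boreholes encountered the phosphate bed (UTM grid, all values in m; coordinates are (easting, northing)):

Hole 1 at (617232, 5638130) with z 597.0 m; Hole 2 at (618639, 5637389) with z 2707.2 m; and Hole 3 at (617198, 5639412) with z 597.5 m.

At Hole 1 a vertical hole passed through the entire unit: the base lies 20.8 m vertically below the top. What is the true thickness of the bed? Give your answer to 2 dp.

Two edge vectors: Hole 1→Hole 2 = (1407, -741, 2110.2), Hole 1→Hole 3 = (-34, 1282, 0.5).
Normal n = (Hole 1→Hole 2) × (Hole 1→Hole 3) = (-2705646.9, -72450.3, 1778580).
So ∂z/∂E = −n_x/n_z = 1.52124 and ∂z/∂N = −n_y/n_z = 0.04073.
|∇z| = √(a²+b²) = 1.52179, so dip δ = arctan(1.52179) = 56.69°.
True thickness = vertical thickness × cos δ = 20.8 × cos 56.69° = 11.42 m.

11.42 m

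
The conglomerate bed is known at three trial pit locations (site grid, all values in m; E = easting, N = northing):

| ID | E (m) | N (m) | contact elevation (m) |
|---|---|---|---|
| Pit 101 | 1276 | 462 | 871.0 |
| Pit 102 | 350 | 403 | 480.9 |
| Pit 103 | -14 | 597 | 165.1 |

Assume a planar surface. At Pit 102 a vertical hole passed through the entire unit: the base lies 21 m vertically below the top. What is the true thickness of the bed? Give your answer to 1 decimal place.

15.7 m

Two edge vectors: Pit 101→Pit 102 = (-926, -59, -390.1), Pit 101→Pit 103 = (-1290, 135, -705.9).
Normal n = (Pit 101→Pit 102) × (Pit 101→Pit 103) = (94311.6, -150434.4, -201120).
So ∂z/∂E = −n_x/n_z = 0.46893 and ∂z/∂N = −n_y/n_z = −0.74798.
|∇z| = √(a²+b²) = 0.88282, so dip δ = arctan(0.88282) = 41.44°.
True thickness = vertical thickness × cos δ = 21 × cos 41.44° = 15.7 m.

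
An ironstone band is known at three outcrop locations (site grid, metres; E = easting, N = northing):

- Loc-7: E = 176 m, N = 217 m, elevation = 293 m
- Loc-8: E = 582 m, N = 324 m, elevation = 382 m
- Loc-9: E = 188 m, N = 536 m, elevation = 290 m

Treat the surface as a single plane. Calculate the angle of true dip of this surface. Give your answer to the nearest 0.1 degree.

Let the plane be z = a·E + b·N + c.
Loc-8−Loc-7: 406a + 107b = 89;  Loc-9−Loc-7: 12a + 319b = −3.
Solving gives a = 0.22391, b = −0.01783.
Gradient magnitude |∇z| = √(a² + b²) = √(0.05014 + 0.00032) = 0.22462.
True dip = arctan(0.22462) = 12.7°, dipping toward W (azimuth ≈ 275°).

12.7°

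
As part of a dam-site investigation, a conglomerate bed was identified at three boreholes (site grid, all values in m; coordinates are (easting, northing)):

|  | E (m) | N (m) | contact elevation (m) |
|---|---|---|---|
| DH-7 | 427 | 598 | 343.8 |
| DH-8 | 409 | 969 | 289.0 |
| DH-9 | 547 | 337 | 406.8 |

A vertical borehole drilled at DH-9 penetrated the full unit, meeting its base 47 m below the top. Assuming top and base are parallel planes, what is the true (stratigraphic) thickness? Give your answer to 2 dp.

45.42 m

Two edge vectors: DH-7→DH-8 = (-18, 371, -54.8), DH-7→DH-9 = (120, -261, 63).
Normal n = (DH-7→DH-8) × (DH-7→DH-9) = (9070.2, -5442, -39822).
So ∂z/∂E = −n_x/n_z = 0.22777 and ∂z/∂N = −n_y/n_z = −0.13666.
|∇z| = √(a²+b²) = 0.26562, so dip δ = arctan(0.26562) = 14.88°.
True thickness = vertical thickness × cos δ = 47 × cos 14.88° = 45.42 m.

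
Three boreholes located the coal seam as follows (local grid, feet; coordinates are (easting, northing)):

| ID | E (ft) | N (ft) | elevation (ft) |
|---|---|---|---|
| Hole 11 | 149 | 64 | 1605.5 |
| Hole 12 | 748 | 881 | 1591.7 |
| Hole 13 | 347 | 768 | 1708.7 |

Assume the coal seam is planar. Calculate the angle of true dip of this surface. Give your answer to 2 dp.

Let the plane be z = a·E + b·N + c.
Hole 12−Hole 11: 599a + 817b = −13.8;  Hole 13−Hole 11: 198a + 704b = 103.2.
Solving gives a = −0.36175, b = 0.24833.
Gradient magnitude |∇z| = √(a² + b²) = √(0.13086 + 0.06167) = 0.43878.
True dip = arctan(0.43878) = 23.69°, dipping toward SE (azimuth ≈ 124°).

23.69°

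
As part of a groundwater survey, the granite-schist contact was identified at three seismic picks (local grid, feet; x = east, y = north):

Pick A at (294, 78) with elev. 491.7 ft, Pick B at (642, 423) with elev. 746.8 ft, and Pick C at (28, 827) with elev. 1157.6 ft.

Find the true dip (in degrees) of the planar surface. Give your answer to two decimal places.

Let the plane be z = a·x + b·y + c.
Pick B−Pick A: 348a + 345b = 255.1;  Pick C−Pick A: −266a + 749b = 665.9.
Solving gives a = −0.10971, b = 0.85009.
Gradient magnitude |∇z| = √(a² + b²) = √(0.01204 + 0.72265) = 0.85714.
True dip = arctan(0.85714) = 40.60°, dipping toward S (azimuth ≈ 173°).

40.60°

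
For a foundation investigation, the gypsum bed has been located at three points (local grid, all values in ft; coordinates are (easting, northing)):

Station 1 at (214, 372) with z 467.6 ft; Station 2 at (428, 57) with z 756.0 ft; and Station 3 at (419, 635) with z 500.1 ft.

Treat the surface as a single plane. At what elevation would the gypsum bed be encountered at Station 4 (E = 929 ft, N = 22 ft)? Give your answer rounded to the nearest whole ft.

1128 ft

Two edge vectors: Station 1→Station 2 = (214, -315, 288.4), Station 1→Station 3 = (205, 263, 32.5).
Normal n = (Station 1→Station 2) × (Station 1→Station 3) = (-86086.7, 52167, 120857).
So ∂z/∂E = −n_x/n_z = 0.71230 and ∂z/∂N = −n_y/n_z = −0.43164.
Intercept c from Station 1: 467.6 − 152.43 + 160.57 = 475.74.
At (929, 22): z = 661.7 − 9.5 + 475.74 = 1128.0 ft.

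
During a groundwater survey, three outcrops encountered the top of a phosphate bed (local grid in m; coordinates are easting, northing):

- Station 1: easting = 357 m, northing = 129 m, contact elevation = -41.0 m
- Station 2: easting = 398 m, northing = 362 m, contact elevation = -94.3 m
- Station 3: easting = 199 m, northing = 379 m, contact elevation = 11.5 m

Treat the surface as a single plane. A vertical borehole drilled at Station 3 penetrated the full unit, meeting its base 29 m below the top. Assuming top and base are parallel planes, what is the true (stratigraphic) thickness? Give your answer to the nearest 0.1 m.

Let the plane be z = a·easting + b·northing + c.
Station 2−Station 1: 41a + 233b = −53.3;  Station 3−Station 1: −158a + 250b = 52.5.
Solving gives a = −0.54304, b = −0.13320.
|∇z| = √(a²+b²) = 0.55913, so dip δ = arctan(0.55913) = 29.21°.
True thickness = vertical thickness × cos δ = 29 × cos 29.21° = 25.3 m.

25.3 m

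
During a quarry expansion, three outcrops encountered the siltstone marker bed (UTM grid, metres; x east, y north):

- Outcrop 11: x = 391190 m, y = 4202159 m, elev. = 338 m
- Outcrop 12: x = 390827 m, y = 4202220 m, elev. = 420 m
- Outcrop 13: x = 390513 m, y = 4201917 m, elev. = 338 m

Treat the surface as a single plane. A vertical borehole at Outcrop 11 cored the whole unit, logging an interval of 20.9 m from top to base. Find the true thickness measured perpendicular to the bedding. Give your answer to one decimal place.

Two edge vectors: Outcrop 11→Outcrop 12 = (-363, 61, 82), Outcrop 11→Outcrop 13 = (-677, -242, 0).
Normal n = (Outcrop 11→Outcrop 12) × (Outcrop 11→Outcrop 13) = (19844, -55514, 129143).
So ∂z/∂x = −n_x/n_z = −0.15366 and ∂z/∂y = −n_y/n_z = 0.42986.
|∇z| = √(a²+b²) = 0.45650, so dip δ = arctan(0.45650) = 24.54°.
True thickness = vertical thickness × cos δ = 20.9 × cos 24.54° = 19.0 m.

19.0 m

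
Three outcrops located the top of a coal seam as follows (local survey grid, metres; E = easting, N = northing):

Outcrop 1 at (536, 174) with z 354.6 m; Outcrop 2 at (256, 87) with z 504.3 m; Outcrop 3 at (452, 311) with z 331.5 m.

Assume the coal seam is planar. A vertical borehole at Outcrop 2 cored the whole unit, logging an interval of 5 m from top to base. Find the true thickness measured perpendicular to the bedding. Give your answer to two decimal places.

4.32 m

Let the plane be z = a·E + b·N + c.
Outcrop 2−Outcrop 1: −280a − 87b = 149.7;  Outcrop 3−Outcrop 1: −84a + 137b = −23.1.
Solving gives a = −0.40508, b = −0.41698.
|∇z| = √(a²+b²) = 0.58135, so dip δ = arctan(0.58135) = 30.17°.
True thickness = vertical thickness × cos δ = 5 × cos 30.17° = 4.32 m.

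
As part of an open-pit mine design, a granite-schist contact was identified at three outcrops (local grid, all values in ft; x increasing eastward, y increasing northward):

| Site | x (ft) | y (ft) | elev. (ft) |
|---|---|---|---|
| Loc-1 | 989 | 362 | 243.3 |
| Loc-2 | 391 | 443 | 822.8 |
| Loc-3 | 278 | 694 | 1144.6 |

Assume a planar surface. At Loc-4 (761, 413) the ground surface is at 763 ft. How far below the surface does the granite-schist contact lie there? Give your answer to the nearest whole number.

Two edge vectors: Loc-1→Loc-2 = (-598, 81, 579.5), Loc-1→Loc-3 = (-711, 332, 901.3).
Normal n = (Loc-1→Loc-2) × (Loc-1→Loc-3) = (-119388.7, 126952.9, -140945).
So ∂z/∂x = −n_x/n_z = −0.84706 and ∂z/∂y = −n_y/n_z = 0.90073.
Intercept c from Loc-1: 243.3 + 837.74 − 326.06 = 754.98.
At (761, 413): z_contact = −644.6 + 372.0 + 754.98 = 482.4 ft.
Depth below ground = 763 − 482.4 = 281 ft.

281 ft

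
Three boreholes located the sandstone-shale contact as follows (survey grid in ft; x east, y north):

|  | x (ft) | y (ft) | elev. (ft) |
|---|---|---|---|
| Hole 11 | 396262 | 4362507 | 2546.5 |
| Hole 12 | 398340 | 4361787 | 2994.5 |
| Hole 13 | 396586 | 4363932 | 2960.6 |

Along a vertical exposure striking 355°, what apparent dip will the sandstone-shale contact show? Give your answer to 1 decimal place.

11.2°

Let the plane be z = a·x + b·y + c.
Hole 12−Hole 11: 2078a − 720b = 448;  Hole 13−Hole 11: 324a + 1425b = 414.1.
Solving gives a = 0.29318, b = 0.22394.
Unit vector along 355° is (sin 355°, cos 355°) = (-0.0872, 0.9962).
Slope in that direction = a·(-0.0872) + b·(0.9962) = 0.19753.
Apparent dip = arctan|0.19753| = 11.2° (true dip is 20.3°, so apparent ≤ true as expected).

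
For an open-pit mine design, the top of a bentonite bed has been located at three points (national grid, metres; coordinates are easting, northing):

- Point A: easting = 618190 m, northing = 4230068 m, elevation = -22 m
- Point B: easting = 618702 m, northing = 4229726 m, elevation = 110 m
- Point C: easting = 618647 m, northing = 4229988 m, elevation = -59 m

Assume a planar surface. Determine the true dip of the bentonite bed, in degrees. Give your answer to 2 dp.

Let the plane be z = a·easting + b·northing + c.
Point B−Point A: 512a − 342b = 132;  Point C−Point A: 457a − 80b = −37.
Solving gives a = −0.20128, b = −0.68729.
Gradient magnitude |∇z| = √(a² + b²) = √(0.04051 + 0.47237) = 0.71616.
True dip = arctan(0.71616) = 35.61°, dipping toward NNE (azimuth ≈ 016°).

35.61°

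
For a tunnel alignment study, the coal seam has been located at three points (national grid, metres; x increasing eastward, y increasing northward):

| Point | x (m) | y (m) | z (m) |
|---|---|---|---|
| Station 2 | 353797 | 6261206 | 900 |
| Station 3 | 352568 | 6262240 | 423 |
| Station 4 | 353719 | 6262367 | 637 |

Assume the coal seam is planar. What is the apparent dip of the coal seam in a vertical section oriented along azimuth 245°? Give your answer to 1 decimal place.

Two edge vectors: Station 2→Station 3 = (-1229, 1034, -477), Station 2→Station 4 = (-78, 1161, -263).
Normal n = (Station 2→Station 3) × (Station 2→Station 4) = (281855, -286021, -1346217).
So ∂z/∂x = −n_x/n_z = 0.20937 and ∂z/∂y = −n_y/n_z = −0.21246.
Unit vector along 245° is (sin 245°, cos 245°) = (-0.9063, -0.4226).
Slope in that direction = a·(-0.9063) + b·(-0.4226) = −0.09996.
Apparent dip = arctan|0.09996| = 5.7° (true dip is 16.6°, so apparent ≤ true as expected).

5.7°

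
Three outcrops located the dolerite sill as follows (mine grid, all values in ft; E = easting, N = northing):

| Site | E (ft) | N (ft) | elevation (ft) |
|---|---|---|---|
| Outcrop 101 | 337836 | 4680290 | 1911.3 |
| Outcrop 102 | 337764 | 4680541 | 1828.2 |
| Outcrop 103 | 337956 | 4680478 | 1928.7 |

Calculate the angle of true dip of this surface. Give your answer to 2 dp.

Two edge vectors: Outcrop 101→Outcrop 102 = (-72, 251, -83.1), Outcrop 101→Outcrop 103 = (120, 188, 17.4).
Normal n = (Outcrop 101→Outcrop 102) × (Outcrop 101→Outcrop 103) = (19990.2, -8719.2, -43656).
So ∂z/∂E = −n_x/n_z = 0.45790 and ∂z/∂N = −n_y/n_z = −0.19973.
Gradient magnitude |∇z| = √(a² + b²) = √(0.20967 + 0.03989) = 0.49956.
True dip = arctan(0.49956) = 26.55°, dipping toward WNW (azimuth ≈ 294°).

26.55°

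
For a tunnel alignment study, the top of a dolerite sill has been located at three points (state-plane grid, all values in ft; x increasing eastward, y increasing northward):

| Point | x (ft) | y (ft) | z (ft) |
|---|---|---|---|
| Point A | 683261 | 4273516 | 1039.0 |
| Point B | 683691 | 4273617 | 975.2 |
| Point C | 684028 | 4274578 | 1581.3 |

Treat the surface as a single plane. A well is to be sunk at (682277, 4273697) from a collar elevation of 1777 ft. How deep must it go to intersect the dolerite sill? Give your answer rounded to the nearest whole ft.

Two edge vectors: Point A→Point B = (430, 101, -63.8), Point A→Point C = (767, 1062, 542.3).
Normal n = (Point A→Point B) × (Point A→Point C) = (122527.9, -282123.6, 379193).
So ∂z/∂x = −n_x/n_z = −0.32312806 and ∂z/∂y = −n_y/n_z = 0.74401057.
Intercept c from Point A: 1039 + 220780.80 − 3179541.07 = −2957721.27.
At (682277, 4273697): z_contact = −220462.8 + 3179675.7 − 2957721.27 = 1491.6 ft.
Depth below ground = 1777 − 1491.6 = 285 ft.

285 ft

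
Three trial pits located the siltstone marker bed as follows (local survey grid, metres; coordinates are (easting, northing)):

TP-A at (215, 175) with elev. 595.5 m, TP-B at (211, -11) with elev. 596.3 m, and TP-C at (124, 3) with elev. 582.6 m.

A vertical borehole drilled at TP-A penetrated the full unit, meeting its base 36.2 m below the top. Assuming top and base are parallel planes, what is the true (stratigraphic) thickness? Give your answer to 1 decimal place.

35.8 m

Two edge vectors: TP-A→TP-B = (-4, -186, 0.8), TP-A→TP-C = (-91, -172, -12.9).
Normal n = (TP-A→TP-B) × (TP-A→TP-C) = (2537, -124.4, -16238).
So ∂z/∂E = −n_x/n_z = 0.15624 and ∂z/∂N = −n_y/n_z = −0.00766.
|∇z| = √(a²+b²) = 0.15643, so dip δ = arctan(0.15643) = 8.89°.
True thickness = vertical thickness × cos δ = 36.2 × cos 8.89° = 35.8 m.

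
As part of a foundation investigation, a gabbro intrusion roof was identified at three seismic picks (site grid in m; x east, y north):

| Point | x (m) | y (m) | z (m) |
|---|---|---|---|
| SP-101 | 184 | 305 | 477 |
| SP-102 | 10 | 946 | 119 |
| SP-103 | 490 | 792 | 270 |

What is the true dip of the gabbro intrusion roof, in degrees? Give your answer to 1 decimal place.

Two edge vectors: SP-101→SP-102 = (-174, 641, -358), SP-101→SP-103 = (306, 487, -207).
Normal n = (SP-101→SP-102) × (SP-101→SP-103) = (41659, -145566, -280884).
So ∂z/∂x = −n_x/n_z = 0.14831 and ∂z/∂y = −n_y/n_z = −0.51824.
Gradient magnitude |∇z| = √(a² + b²) = √(0.02200 + 0.26858) = 0.53905.
True dip = arctan(0.53905) = 28.3°, dipping toward NNW (azimuth ≈ 344°).

28.3°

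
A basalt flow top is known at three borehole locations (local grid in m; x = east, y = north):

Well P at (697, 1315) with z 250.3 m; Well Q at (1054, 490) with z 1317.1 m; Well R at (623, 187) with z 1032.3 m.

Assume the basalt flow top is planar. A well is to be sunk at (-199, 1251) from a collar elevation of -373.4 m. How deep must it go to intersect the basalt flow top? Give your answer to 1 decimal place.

Two edge vectors: Well P→Well Q = (357, -825, 1066.8), Well P→Well R = (-74, -1128, 782).
Normal n = (Well P→Well Q) × (Well P→Well R) = (558200.4, -358117.2, -463746).
So ∂z/∂x = −n_x/n_z = 1.203677 and ∂z/∂y = −n_y/n_z = −0.772227.
Intercept c from Well P: 250.3 − 838.96 + 1015.48 = 426.82.
At (-199, 1251): z_contact = −239.53 − 966.06 + 426.82 = -778.77 m.
Depth below ground = -373.4 − (-778.77) = 405.4 m.

405.4 m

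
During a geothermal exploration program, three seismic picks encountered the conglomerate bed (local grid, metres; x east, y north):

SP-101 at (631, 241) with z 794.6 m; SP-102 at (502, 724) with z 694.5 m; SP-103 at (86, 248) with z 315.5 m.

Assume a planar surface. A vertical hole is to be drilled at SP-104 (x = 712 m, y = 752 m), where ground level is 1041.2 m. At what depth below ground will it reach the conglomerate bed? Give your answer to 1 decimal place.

161.2 m

Two edge vectors: SP-101→SP-102 = (-129, 483, -100.1), SP-101→SP-103 = (-545, 7, -479.1).
Normal n = (SP-101→SP-102) × (SP-101→SP-103) = (-230704.6, -7249.4, 262332).
So ∂z/∂x = −n_x/n_z = 0.87944 and ∂z/∂y = −n_y/n_z = 0.02763.
Intercept c from SP-101: 794.6 − 554.93 − 6.66 = 233.02.
At (712, 752): z_contact = 626.16 + 20.78 + 233.02 = 879.96 m.
Depth below ground = 1041.2 − 879.96 = 161.2 m.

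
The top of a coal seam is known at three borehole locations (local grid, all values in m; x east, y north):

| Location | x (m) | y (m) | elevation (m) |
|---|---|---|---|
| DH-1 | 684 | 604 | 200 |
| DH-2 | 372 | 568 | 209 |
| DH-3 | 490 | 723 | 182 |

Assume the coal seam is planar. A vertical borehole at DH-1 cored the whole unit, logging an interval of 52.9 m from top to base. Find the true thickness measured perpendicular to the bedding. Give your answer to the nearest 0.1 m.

52.2 m

Two edge vectors: DH-1→DH-2 = (-312, -36, 9), DH-1→DH-3 = (-194, 119, -18).
Normal n = (DH-1→DH-2) × (DH-1→DH-3) = (-423, -7362, -44112).
So ∂z/∂x = −n_x/n_z = −0.00959 and ∂z/∂y = −n_y/n_z = −0.16689.
|∇z| = √(a²+b²) = 0.16717, so dip δ = arctan(0.16717) = 9.49°.
True thickness = vertical thickness × cos δ = 52.9 × cos 9.49° = 52.2 m.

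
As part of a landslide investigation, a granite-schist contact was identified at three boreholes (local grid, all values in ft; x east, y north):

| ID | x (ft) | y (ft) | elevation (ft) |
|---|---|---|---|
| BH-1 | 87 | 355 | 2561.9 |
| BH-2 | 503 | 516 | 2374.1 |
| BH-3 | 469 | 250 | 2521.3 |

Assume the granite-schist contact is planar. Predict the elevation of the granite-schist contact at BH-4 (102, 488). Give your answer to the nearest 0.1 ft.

2488.8 ft

Let the plane be z = a·x + b·y + c.
BH-2−BH-1: 416a + 161b = −187.8;  BH-3−BH-1: 382a − 105b = −40.6.
Solving gives a = −0.24962, b = −0.52148.
Then c = 2561.9 − a·87 − b·355 = 2768.74.
At (102, 488): z = −25.5 − 254.5 + 2768.74 = 2488.8 ft.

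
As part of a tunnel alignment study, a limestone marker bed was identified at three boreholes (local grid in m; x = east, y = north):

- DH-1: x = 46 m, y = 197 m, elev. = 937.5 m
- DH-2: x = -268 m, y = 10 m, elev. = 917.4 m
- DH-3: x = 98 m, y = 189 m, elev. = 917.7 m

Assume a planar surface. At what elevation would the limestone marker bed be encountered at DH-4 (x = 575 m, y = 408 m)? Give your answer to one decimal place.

Two edge vectors: DH-1→DH-2 = (-314, -187, -20.1), DH-1→DH-3 = (52, -8, -19.8).
Normal n = (DH-1→DH-2) × (DH-1→DH-3) = (3541.8, -7262.4, 12236).
So ∂z/∂x = −n_x/n_z = −0.28946 and ∂z/∂y = −n_y/n_z = 0.59353.
Intercept c from DH-1: 937.5 + 13.32 − 116.92 = 833.89.
At (575, 408): z = −166.4 + 242.2 + 833.89 = 909.6 m.

909.6 m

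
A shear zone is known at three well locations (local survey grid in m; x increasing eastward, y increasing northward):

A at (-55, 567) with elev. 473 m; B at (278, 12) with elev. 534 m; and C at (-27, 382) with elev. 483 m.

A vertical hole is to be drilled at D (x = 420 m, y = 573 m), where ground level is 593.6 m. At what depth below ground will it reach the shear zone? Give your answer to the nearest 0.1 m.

61.7 m

Let the plane be z = a·x + b·y + c.
B−A: 333a − 555b = 61;  C−A: 28a − 185b = 10.
Solving gives a = 0.12450, b = −0.03521.
Then c = 473 − a·-55 − b·567 = 499.81.
At (420, 573): z_contact = 52.29 − 20.18 + 499.81 = 531.93 m.
Depth below ground = 593.6 − 531.93 = 61.7 m.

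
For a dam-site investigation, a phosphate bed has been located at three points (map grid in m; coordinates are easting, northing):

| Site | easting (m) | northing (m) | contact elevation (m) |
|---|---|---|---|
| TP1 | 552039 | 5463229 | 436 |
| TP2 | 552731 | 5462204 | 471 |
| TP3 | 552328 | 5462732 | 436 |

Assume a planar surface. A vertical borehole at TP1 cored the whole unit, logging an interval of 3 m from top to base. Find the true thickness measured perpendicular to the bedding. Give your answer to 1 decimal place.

2.8 m

Let the plane be z = a·easting + b·northing + c.
TP2−TP1: 692a − 1025b = 35;  TP3−TP1: 289a − 497b = 0.
Solving gives a = 0.36468, b = 0.21206.
|∇z| = √(a²+b²) = 0.42186, so dip δ = arctan(0.42186) = 22.87°.
True thickness = vertical thickness × cos δ = 3 × cos 22.87° = 2.8 m.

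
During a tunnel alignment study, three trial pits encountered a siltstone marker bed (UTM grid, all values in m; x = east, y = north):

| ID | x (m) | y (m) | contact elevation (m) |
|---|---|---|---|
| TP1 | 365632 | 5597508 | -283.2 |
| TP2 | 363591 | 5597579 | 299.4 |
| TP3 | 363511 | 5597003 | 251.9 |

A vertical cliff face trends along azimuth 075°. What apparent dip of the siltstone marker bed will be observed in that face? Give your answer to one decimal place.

Two edge vectors: TP1→TP2 = (-2041, 71, 582.6), TP1→TP3 = (-2121, -505, 535.1).
Normal n = (TP1→TP2) × (TP1→TP3) = (332205.1, -143555.5, 1181296).
So ∂z/∂x = −n_x/n_z = −0.28122 and ∂z/∂y = −n_y/n_z = 0.12152.
Unit vector along 075° is (sin 75°, cos 75°) = (0.9659, 0.2588).
Slope in that direction = a·(0.9659) + b·(0.2588) = −0.24019.
Apparent dip = arctan|0.24019| = 13.5° (true dip is 17.0°, so apparent ≤ true as expected).

13.5°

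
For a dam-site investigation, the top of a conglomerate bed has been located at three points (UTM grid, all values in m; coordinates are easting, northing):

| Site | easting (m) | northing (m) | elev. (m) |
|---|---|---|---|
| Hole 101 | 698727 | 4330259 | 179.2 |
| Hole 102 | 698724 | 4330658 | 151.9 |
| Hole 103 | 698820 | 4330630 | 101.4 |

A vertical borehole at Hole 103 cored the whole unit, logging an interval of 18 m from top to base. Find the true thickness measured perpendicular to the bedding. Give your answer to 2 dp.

15.76 m

Two edge vectors: Hole 101→Hole 102 = (-3, 399, -27.3), Hole 101→Hole 103 = (93, 371, -77.8).
Normal n = (Hole 101→Hole 102) × (Hole 101→Hole 103) = (-20913.9, -2772.3, -38220).
So ∂z/∂easting = −n_x/n_z = −0.54720 and ∂z/∂northing = −n_y/n_z = −0.07254.
|∇z| = √(a²+b²) = 0.55198, so dip δ = arctan(0.55198) = 28.90°.
True thickness = vertical thickness × cos δ = 18 × cos 28.90° = 15.76 m.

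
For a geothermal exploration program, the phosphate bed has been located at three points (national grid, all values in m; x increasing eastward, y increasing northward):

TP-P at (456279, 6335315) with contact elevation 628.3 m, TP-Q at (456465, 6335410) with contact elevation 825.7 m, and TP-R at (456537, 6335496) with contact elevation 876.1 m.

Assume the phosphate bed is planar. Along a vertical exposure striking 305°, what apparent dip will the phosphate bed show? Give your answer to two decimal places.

Two edge vectors: TP-P→TP-Q = (186, 95, 197.4), TP-P→TP-R = (258, 181, 247.8).
Normal n = (TP-P→TP-Q) × (TP-P→TP-R) = (-12188.4, 4838.4, 9156).
So ∂z/∂x = −n_x/n_z = 1.33119 and ∂z/∂y = −n_y/n_z = −0.52844.
Unit vector along 305° is (sin 305°, cos 305°) = (-0.8192, 0.5736).
Slope in that direction = a·(-0.8192) + b·(0.5736) = −1.39355.
Apparent dip = arctan|1.39355| = 54.34° (true dip is 55.1°, so apparent ≤ true as expected).

54.34°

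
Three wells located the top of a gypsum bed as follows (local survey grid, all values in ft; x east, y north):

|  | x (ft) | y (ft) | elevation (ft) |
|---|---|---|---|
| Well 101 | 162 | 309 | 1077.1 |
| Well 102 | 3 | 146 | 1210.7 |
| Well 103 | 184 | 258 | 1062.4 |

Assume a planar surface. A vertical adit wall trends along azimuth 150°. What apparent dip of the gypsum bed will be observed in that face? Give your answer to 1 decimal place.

19.2°

Let the plane be z = a·x + b·y + c.
Well 102−Well 101: −159a − 163b = 133.6;  Well 103−Well 101: 22a − 51b = −14.7.
Solving gives a = −0.78749, b = −0.05147.
Unit vector along 150° is (sin 150°, cos 150°) = (0.5000, -0.8660).
Slope in that direction = a·(0.5000) + b·(-0.8660) = −0.34917.
Apparent dip = arctan|0.34917| = 19.2° (true dip is 38.3°, so apparent ≤ true as expected).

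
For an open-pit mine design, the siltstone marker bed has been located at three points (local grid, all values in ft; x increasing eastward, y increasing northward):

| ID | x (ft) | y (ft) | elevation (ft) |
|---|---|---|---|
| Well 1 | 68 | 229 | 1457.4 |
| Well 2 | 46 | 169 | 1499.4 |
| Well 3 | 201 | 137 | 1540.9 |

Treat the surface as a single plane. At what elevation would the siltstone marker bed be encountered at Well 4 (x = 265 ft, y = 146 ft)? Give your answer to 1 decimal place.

1541.6 ft

Two edge vectors: Well 1→Well 2 = (-22, -60, 42), Well 1→Well 3 = (133, -92, 83.5).
Normal n = (Well 1→Well 2) × (Well 1→Well 3) = (-1146, 7423, 10004).
So ∂z/∂x = −n_x/n_z = 0.11455 and ∂z/∂y = −n_y/n_z = −0.74200.
Intercept c from Well 1: 1457.4 − 7.79 + 169.92 = 1619.53.
At (265, 146): z = 30.4 − 108.3 + 1619.53 = 1541.6 ft.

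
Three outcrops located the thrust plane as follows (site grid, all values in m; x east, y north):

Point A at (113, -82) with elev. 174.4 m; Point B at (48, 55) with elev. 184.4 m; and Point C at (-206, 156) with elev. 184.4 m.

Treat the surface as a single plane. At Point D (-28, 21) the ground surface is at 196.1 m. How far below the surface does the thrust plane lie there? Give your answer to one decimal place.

Two edge vectors: Point A→Point B = (-65, 137, 10), Point A→Point C = (-319, 238, 10).
Normal n = (Point A→Point B) × (Point A→Point C) = (-1010, -2540, 28233).
So ∂z/∂x = −n_x/n_z = 0.03577 and ∂z/∂y = −n_y/n_z = 0.08997.
Intercept c from Point A: 174.4 − 4.04 + 7.38 = 177.73.
At (-28, 21): z_contact = −1.00 + 1.89 + 177.73 = 178.62 m.
Depth below ground = 196.1 − 178.62 = 17.5 m.

17.5 m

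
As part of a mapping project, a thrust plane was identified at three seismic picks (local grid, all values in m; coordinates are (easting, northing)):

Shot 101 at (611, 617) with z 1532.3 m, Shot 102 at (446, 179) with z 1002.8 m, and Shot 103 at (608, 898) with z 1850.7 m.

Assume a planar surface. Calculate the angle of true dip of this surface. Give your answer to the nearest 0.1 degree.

Let the plane be z = a·E + b·N + c.
Shot 102−Shot 101: −165a − 438b = −529.5;  Shot 103−Shot 101: −3a + 281b = 318.4.
Solving gives a = 0.19569, b = 1.13519.
Gradient magnitude |∇z| = √(a² + b²) = √(0.03829 + 1.28865) = 1.15193.
True dip = arctan(1.15193) = 49.0°, dipping toward S (azimuth ≈ 190°).

49.0°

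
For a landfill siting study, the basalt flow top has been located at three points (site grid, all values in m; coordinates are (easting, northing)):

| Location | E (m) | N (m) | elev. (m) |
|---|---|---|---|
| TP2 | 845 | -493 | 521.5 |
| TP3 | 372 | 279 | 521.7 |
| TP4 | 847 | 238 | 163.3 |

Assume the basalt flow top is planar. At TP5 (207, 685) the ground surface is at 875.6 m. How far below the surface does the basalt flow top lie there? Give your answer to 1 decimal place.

420.5 m

Let the plane be z = a·E + b·N + c.
TP3−TP2: −473a + 772b = 0.2;  TP4−TP2: 2a + 731b = −358.2.
Solving gives a = −0.79663, b = −0.48783.
Then c = 521.5 − a·845 − b·-493 = 954.15.
At (207, 685): z_contact = −164.90 − 334.17 + 954.15 = 455.08 m.
Depth below ground = 875.6 − 455.08 = 420.5 m.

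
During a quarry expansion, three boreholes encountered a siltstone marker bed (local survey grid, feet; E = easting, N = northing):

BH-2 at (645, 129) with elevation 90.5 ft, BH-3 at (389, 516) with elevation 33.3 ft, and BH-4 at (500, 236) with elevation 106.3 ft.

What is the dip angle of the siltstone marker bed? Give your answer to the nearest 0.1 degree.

Let the plane be z = a·E + b·N + c.
BH-3−BH-2: −256a + 387b = −57.2;  BH-4−BH-2: −145a + 107b = 15.8.
Solving gives a = −0.42597, b = −0.42958.
Gradient magnitude |∇z| = √(a² + b²) = √(0.18145 + 0.18454) = 0.60497.
True dip = arctan(0.60497) = 31.2°, dipping toward NE (azimuth ≈ 045°).

31.2°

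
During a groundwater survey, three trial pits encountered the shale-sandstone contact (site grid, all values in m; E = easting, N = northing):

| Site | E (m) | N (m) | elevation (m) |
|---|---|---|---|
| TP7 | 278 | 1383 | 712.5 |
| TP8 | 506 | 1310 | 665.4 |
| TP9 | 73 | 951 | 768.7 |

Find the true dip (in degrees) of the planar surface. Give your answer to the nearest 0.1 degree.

Two edge vectors: TP7→TP8 = (228, -73, -47.1), TP7→TP9 = (-205, -432, 56.2).
Normal n = (TP7→TP8) × (TP7→TP9) = (-24449.8, -3158.1, -113461).
So ∂z/∂E = −n_x/n_z = −0.21549 and ∂z/∂N = −n_y/n_z = −0.02783.
Gradient magnitude |∇z| = √(a² + b²) = √(0.04644 + 0.00077) = 0.21728.
True dip = arctan(0.21728) = 12.3°, dipping toward E (azimuth ≈ 083°).

12.3°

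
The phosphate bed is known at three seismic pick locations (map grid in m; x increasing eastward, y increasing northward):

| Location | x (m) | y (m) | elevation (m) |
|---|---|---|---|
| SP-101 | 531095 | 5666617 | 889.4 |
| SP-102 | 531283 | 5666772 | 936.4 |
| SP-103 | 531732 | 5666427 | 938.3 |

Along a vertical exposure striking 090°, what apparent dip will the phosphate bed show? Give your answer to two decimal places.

Let the plane be z = a·x + b·y + c.
SP-102−SP-101: 188a + 155b = 47;  SP-103−SP-101: 637a − 190b = 48.9.
Solving gives a = 0.12279, b = 0.15430.
Unit vector along 090° is (sin 90°, cos 90°) = (1.0000, 0.0000).
Slope in that direction = a·(1.0000) + b·(0.0000) = 0.12279.
Apparent dip = arctan|0.12279| = 7.00° (true dip is 11.2°, so apparent ≤ true as expected).

7.00°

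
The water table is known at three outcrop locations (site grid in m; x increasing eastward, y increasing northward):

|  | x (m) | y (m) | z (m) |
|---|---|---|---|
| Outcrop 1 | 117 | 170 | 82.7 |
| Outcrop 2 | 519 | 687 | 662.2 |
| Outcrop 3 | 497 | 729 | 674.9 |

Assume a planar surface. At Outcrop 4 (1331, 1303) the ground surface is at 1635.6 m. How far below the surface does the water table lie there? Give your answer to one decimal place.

73.5 m

Two edge vectors: Outcrop 1→Outcrop 2 = (402, 517, 579.5), Outcrop 1→Outcrop 3 = (380, 559, 592.2).
Normal n = (Outcrop 1→Outcrop 2) × (Outcrop 1→Outcrop 3) = (-17773.1, -17854.4, 28258).
So ∂z/∂x = −n_x/n_z = 0.628958 and ∂z/∂y = −n_y/n_z = 0.631835.
Intercept c from Outcrop 1: 82.7 − 73.59 − 107.41 = −98.30.
At (1331, 1303): z_contact = 837.14 + 823.28 − 98.30 = 1562.12 m.
Depth below ground = 1635.6 − 1562.12 = 73.5 m.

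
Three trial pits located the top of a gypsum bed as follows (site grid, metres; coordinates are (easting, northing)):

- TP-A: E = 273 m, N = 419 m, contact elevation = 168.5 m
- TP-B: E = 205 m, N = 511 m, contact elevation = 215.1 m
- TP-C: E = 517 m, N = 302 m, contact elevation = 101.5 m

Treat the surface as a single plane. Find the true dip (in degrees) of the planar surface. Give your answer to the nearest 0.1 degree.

25.3°

Let the plane be z = a·E + b·N + c.
TP-B−TP-A: −68a + 92b = 46.6;  TP-C−TP-A: 244a − 117b = −67.
Solving gives a = −0.04912, b = 0.47022.
Gradient magnitude |∇z| = √(a² + b²) = √(0.00241 + 0.22111) = 0.47278.
True dip = arctan(0.47278) = 25.3°, dipping toward S (azimuth ≈ 174°).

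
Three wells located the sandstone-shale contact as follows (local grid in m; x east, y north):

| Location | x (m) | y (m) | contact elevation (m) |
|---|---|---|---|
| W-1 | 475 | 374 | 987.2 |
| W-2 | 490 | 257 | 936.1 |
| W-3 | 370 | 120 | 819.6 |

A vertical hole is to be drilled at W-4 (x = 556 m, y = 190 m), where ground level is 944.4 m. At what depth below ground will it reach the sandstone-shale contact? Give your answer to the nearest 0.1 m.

Let the plane be z = a·x + b·y + c.
W-2−W-1: 15a − 117b = −51.1;  W-3−W-1: −105a − 254b = −167.6.
Solving gives a = 0.41192, b = 0.48956.
Then c = 987.2 − a·475 − b·374 = 608.44.
At (556, 190): z_contact = 229.03 + 93.02 + 608.44 = 930.49 m.
Depth below ground = 944.4 − 930.49 = 13.9 m.

13.9 m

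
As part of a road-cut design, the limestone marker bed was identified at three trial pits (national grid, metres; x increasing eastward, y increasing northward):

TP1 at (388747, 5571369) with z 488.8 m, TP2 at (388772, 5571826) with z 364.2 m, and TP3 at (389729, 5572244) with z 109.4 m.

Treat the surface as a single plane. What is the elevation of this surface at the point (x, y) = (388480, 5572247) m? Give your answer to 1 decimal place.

Two edge vectors: TP1→TP2 = (25, 457, -124.6), TP1→TP3 = (982, 875, -379.4).
Normal n = (TP1→TP2) × (TP1→TP3) = (-64360.8, -112872.2, -426899).
So ∂z/∂x = −n_x/n_z = −0.150763530 and ∂z/∂y = −n_y/n_z = −0.264400245.
Intercept c from TP1: 488.8 + 58608.87 + 1473071.33 = 1532169.00.
At (388480, 5572247): z = −58568.6 − 1473303.5 + 1532169.00 = 296.9 m.

296.9 m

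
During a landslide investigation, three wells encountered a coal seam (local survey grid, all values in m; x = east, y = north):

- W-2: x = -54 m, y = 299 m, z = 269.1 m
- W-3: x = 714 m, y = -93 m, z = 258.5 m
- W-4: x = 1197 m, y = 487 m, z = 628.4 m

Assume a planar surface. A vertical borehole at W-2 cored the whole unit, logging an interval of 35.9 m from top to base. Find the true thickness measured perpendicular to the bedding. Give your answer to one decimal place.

32.0 m

Two edge vectors: W-2→W-3 = (768, -392, -10.6), W-2→W-4 = (1251, 188, 359.3).
Normal n = (W-2→W-3) × (W-2→W-4) = (-138852.8, -289203, 634776).
So ∂z/∂x = −n_x/n_z = 0.21874 and ∂z/∂y = −n_y/n_z = 0.45560.
|∇z| = √(a²+b²) = 0.50539, so dip δ = arctan(0.50539) = 26.81°.
True thickness = vertical thickness × cos δ = 35.9 × cos 26.81° = 32.0 m.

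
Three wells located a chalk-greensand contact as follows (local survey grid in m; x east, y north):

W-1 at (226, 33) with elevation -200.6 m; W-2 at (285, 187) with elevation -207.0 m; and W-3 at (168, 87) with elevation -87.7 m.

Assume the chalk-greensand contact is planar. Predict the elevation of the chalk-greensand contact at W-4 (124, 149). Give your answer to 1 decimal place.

8.9 m

Two edge vectors: W-1→W-2 = (59, 154, -6.4), W-1→W-3 = (-58, 54, 112.9).
Normal n = (W-1→W-2) × (W-1→W-3) = (17732.2, -6289.9, 12118).
So ∂z/∂x = −n_x/n_z = −1.46329 and ∂z/∂y = −n_y/n_z = 0.51905.
Intercept c from W-1: -200.6 + 330.70 − 17.13 = 112.98.
At (124, 149): z = −181.4 + 77.3 + 112.98 = 8.9 m.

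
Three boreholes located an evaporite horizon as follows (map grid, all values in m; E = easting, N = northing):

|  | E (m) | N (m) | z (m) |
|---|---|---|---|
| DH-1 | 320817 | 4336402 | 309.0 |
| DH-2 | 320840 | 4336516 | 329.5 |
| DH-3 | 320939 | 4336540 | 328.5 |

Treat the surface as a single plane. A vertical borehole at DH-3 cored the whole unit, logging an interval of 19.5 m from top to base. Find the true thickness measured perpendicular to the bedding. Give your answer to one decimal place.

Let the plane be z = a·E + b·N + c.
DH-2−DH-1: 23a + 114b = 20.5;  DH-3−DH-1: 122a + 138b = 19.5.
Solving gives a = −0.05646, b = 0.19121.
|∇z| = √(a²+b²) = 0.19938, so dip δ = arctan(0.19938) = 11.28°.
True thickness = vertical thickness × cos δ = 19.5 × cos 11.28° = 19.1 m.

19.1 m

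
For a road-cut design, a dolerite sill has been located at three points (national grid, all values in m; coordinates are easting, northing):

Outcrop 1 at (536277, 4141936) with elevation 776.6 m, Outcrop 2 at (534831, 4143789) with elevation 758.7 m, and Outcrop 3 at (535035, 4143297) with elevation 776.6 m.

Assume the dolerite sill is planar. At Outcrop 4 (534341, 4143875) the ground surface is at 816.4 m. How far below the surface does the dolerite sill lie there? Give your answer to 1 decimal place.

Two edge vectors: Outcrop 1→Outcrop 2 = (-1446, 1853, -17.9), Outcrop 1→Outcrop 3 = (-1242, 1361, 0).
Normal n = (Outcrop 1→Outcrop 2) × (Outcrop 1→Outcrop 3) = (24361.9, 22231.8, 333420).
So ∂z/∂easting = −n_x/n_z = −0.073066703 and ∂z/∂northing = −n_y/n_z = −0.066678064.
Intercept c from Outcrop 1: 776.6 + 39183.99 + 276176.27 = 316136.86.
At (534341, 4143875): z_contact = −39042.53 − 276305.56 + 316136.86 = 788.77 m.
Depth below ground = 816.4 − 788.77 = 27.6 m.

27.6 m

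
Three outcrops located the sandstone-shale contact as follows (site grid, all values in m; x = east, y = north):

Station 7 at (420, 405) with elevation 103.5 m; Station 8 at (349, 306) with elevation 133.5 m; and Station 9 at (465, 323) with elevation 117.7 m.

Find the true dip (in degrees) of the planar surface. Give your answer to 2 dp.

Two edge vectors: Station 7→Station 8 = (-71, -99, 30), Station 7→Station 9 = (45, -82, 14.2).
Normal n = (Station 7→Station 8) × (Station 7→Station 9) = (1054.2, 2358.2, 10277).
So ∂z/∂x = −n_x/n_z = −0.10258 and ∂z/∂y = −n_y/n_z = −0.22946.
Gradient magnitude |∇z| = √(a² + b²) = √(0.01052 + 0.05265) = 0.25135.
True dip = arctan(0.25135) = 14.11°, dipping toward NNE (azimuth ≈ 024°).

14.11°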